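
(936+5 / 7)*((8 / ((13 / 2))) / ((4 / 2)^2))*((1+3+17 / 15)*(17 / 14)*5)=2452318 / 273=8982.85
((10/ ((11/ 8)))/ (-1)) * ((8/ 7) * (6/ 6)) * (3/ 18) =-320/ 231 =-1.39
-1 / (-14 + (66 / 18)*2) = 3 / 20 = 0.15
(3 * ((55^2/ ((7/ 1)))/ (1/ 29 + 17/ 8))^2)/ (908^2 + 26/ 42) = 492523240000/ 3380043582811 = 0.15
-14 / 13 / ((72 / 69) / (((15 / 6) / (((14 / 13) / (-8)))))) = 115 / 6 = 19.17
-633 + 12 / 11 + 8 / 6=-20809 / 33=-630.58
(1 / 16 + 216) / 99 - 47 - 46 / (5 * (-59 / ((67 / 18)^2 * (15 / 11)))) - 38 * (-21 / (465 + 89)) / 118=-295534033 / 7060176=-41.86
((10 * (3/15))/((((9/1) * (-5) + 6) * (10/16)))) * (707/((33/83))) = -938896/6435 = -145.90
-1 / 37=-0.03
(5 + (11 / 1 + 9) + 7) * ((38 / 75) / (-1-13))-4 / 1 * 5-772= -416408 / 525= -793.16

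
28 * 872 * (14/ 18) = 170912/ 9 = 18990.22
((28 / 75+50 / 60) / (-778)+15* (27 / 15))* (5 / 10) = 3150719 / 233400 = 13.50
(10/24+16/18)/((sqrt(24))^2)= 47/864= 0.05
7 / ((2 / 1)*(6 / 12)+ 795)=7 / 796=0.01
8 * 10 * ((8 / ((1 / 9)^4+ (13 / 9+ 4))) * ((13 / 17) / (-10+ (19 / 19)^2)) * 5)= -15163200 / 303637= -49.94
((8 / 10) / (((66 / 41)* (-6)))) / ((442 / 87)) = -1189 / 72930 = -0.02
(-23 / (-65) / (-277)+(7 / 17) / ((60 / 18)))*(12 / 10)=224517 / 1530425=0.15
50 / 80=5 / 8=0.62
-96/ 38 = -48/ 19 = -2.53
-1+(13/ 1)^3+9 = 2205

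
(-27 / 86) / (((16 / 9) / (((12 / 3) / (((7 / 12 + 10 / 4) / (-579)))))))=422091 / 3182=132.65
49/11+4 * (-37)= -1579/11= -143.55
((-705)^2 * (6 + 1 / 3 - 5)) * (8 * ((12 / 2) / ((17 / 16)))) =508953600 / 17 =29938447.06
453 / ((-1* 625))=-453 / 625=-0.72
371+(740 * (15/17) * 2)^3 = 2226959052.05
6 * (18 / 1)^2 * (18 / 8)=4374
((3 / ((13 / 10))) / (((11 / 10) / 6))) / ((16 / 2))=225 / 143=1.57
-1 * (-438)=438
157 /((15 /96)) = 1004.80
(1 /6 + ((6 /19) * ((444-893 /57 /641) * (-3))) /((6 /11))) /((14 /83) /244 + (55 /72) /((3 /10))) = -302.69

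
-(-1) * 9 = 9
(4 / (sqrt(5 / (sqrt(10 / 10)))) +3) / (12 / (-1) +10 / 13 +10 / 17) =-221 / 784 - 221 * sqrt(5) / 2940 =-0.45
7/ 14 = 1/ 2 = 0.50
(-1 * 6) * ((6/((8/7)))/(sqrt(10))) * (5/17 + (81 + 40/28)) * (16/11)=-354384 * sqrt(10)/935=-1198.57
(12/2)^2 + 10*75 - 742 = 44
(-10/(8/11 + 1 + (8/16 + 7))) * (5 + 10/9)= -12100/1827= -6.62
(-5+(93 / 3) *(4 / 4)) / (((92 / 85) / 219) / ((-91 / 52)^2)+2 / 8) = 103.33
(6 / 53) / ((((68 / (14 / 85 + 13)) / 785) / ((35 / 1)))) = 18446715 / 30634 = 602.16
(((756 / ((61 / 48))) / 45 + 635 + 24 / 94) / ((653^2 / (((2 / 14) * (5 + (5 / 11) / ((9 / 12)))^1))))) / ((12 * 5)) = 343947893 / 16944052397580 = 0.00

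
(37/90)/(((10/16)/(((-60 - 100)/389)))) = -4736/17505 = -0.27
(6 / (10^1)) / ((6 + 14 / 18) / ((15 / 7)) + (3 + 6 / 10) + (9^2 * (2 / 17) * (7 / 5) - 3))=1377 / 39254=0.04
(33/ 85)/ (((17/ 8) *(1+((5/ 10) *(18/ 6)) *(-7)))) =-0.02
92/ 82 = 1.12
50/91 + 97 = 8877/91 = 97.55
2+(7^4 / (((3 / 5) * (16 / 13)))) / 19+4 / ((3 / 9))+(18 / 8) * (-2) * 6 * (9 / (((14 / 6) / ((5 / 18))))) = 156.20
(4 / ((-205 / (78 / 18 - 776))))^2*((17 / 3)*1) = 58308368 / 45387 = 1284.69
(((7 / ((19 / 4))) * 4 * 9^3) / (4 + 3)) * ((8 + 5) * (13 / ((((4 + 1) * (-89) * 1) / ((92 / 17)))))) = -181351872 / 143735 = -1261.71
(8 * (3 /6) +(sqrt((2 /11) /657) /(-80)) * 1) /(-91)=-4 /91 +sqrt(1606) /17537520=-0.04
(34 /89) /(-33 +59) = 17 /1157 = 0.01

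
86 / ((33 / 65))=5590 / 33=169.39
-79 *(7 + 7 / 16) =-9401 / 16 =-587.56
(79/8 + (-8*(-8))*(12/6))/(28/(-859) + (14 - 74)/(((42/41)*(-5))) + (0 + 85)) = 6632339/4650776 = 1.43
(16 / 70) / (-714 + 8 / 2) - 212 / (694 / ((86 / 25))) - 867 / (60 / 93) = -927761235 / 689836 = -1344.90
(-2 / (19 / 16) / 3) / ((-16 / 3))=2 / 19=0.11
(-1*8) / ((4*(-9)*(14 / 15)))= 5 / 21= 0.24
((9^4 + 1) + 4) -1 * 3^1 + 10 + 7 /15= 98602 /15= 6573.47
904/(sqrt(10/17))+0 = 452* sqrt(170)/5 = 1178.67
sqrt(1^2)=1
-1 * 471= -471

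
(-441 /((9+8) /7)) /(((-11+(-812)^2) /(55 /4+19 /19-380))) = 4510107 /44834644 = 0.10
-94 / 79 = -1.19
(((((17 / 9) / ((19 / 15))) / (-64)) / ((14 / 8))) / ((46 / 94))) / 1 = -3995 / 146832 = -0.03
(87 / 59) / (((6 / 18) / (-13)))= -3393 / 59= -57.51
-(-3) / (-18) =-1 / 6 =-0.17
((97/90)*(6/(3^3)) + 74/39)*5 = 10.68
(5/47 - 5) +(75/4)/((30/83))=17665/376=46.98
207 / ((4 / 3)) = 621 / 4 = 155.25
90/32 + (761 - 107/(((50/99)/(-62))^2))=-16117280707/10000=-1611728.07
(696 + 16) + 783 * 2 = 2278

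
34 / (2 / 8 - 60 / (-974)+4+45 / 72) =132464 / 19233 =6.89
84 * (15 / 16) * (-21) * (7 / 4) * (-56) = 324135 / 2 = 162067.50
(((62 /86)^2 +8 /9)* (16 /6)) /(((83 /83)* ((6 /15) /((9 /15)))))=93764 /16641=5.63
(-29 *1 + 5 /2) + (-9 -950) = -1971 /2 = -985.50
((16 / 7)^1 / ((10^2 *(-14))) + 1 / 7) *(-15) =-519 / 245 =-2.12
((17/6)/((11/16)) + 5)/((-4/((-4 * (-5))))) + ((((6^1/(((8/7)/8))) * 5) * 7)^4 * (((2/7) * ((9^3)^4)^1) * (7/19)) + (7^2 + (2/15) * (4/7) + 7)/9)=27417884436797423411504123167/197505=138821216864370134485223.80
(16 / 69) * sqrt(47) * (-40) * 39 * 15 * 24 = -892785.07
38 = 38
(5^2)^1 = 25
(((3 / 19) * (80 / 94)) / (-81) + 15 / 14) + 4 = 1711321 / 337554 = 5.07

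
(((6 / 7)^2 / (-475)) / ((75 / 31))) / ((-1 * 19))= 372 / 11055625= 0.00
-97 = -97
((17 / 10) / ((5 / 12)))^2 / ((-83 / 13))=-135252 / 51875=-2.61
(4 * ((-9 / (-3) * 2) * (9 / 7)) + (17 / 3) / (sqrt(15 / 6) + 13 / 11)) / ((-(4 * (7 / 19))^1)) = -1320329 / 78498 - 39083 * sqrt(10) / 22428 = -22.33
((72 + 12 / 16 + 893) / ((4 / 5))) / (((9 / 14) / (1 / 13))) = 135205 / 936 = 144.45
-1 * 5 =-5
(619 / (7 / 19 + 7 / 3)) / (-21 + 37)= 35283 / 2464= 14.32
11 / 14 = 0.79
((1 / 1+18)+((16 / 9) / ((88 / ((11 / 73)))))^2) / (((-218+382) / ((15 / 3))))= 41006675 / 70790436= 0.58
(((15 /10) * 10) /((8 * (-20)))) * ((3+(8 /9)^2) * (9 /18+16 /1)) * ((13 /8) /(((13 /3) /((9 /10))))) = -10131 /5120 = -1.98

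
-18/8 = -9/4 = -2.25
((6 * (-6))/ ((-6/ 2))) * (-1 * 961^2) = -11082252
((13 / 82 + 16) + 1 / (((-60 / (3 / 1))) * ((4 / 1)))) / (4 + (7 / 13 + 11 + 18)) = 688467 / 1430080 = 0.48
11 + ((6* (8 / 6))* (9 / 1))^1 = 83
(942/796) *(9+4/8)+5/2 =10939/796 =13.74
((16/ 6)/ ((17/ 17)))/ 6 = 4/ 9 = 0.44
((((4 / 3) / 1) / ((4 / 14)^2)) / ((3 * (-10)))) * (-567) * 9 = 2778.30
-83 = -83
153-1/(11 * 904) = 1521431/9944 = 153.00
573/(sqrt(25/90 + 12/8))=429.75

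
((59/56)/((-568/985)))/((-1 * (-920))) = -11623/5852672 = -0.00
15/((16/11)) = 165/16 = 10.31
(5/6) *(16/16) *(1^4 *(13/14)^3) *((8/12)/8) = 10985/197568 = 0.06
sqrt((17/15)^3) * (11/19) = 187 * sqrt(255)/4275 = 0.70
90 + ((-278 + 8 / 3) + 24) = -484 / 3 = -161.33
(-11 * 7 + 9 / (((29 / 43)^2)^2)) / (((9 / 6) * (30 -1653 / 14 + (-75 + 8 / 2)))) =663359984 / 4725344361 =0.14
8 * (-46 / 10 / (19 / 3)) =-552 / 95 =-5.81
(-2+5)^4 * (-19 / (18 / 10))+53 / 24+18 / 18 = -20443 / 24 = -851.79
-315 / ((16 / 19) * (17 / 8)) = -5985 / 34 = -176.03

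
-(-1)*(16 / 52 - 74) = -958 / 13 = -73.69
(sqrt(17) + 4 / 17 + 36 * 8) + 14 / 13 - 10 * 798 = -1699642 / 221 + sqrt(17) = -7686.56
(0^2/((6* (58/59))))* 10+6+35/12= 107/12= 8.92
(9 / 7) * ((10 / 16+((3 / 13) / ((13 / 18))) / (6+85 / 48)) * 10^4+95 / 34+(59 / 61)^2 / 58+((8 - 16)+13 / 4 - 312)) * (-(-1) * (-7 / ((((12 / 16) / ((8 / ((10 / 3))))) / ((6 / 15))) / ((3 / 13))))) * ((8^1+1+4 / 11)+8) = -121125241751903763336 / 413407329195575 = -292992.49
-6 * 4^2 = -96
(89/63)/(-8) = -89/504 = -0.18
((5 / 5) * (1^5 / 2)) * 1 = 1 / 2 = 0.50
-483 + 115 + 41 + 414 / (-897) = -4257 / 13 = -327.46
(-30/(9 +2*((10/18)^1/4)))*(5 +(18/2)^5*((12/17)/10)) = -13494.07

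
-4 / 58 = -2 / 29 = -0.07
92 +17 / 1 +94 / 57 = 110.65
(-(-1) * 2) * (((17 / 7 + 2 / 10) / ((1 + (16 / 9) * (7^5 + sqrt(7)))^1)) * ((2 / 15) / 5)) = 0.00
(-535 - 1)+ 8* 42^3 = 592168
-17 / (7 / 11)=-187 / 7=-26.71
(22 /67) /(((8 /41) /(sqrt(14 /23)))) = 451* sqrt(322) /6164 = 1.31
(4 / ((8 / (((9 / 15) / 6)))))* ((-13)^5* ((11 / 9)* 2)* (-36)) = 1633689.20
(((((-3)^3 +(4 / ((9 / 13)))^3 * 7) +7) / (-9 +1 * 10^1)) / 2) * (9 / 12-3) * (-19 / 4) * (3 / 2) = 4605961 / 432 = 10661.95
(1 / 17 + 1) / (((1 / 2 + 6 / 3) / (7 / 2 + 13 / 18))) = 152 / 85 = 1.79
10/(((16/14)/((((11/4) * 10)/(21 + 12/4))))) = 1925/192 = 10.03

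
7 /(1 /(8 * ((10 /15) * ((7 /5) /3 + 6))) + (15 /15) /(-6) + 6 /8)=32592 /2851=11.43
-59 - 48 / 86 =-2561 / 43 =-59.56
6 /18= 1 /3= 0.33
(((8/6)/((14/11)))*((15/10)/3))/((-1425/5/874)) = -506/315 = -1.61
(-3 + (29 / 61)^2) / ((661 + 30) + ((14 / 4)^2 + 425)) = -41288 / 16792873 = -0.00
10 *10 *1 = 100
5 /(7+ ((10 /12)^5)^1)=38880 /57557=0.68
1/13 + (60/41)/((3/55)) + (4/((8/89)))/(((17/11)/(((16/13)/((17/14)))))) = 8640117/154037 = 56.09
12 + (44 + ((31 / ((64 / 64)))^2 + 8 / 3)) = 3059 / 3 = 1019.67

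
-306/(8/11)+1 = -1679/4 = -419.75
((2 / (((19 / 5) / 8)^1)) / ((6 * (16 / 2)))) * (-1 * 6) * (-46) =460 / 19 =24.21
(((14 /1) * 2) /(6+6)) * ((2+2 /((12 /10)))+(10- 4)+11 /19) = 4088 /171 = 23.91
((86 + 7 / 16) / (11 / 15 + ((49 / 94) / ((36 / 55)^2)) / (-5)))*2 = 105301620 / 298463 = 352.81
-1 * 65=-65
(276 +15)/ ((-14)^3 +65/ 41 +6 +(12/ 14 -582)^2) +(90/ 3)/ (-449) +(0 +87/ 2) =26249392929243/ 604350522046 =43.43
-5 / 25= -1 / 5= -0.20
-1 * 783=-783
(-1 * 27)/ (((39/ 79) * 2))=-711/ 26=-27.35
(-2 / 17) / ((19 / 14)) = -28 / 323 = -0.09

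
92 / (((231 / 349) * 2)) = 16054 / 231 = 69.50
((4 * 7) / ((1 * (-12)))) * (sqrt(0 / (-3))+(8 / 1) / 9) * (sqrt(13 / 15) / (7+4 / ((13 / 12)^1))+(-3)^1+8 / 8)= 112 / 27-728 * sqrt(195) / 56295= 3.97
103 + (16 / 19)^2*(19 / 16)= 1973 / 19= 103.84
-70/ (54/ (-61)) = 2135/ 27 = 79.07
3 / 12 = 1 / 4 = 0.25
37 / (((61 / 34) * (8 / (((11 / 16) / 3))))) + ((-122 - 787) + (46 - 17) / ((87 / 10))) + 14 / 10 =-903.68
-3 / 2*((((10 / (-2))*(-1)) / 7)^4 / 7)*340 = -318750 / 16807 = -18.97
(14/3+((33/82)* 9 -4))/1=1055/246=4.29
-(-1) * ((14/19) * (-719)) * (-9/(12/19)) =15099/2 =7549.50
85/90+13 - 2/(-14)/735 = 430471/30870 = 13.94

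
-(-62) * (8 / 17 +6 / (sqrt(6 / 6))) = 6820 / 17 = 401.18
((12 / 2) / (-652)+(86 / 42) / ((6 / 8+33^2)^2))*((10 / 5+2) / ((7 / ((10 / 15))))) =-4787324860 / 1365840328923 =-0.00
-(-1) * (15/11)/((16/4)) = 15/44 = 0.34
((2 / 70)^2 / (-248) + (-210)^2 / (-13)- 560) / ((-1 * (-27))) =-146.38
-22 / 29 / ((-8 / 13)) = 143 / 116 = 1.23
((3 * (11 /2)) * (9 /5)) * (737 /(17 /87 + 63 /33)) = 209476773 /20140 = 10401.03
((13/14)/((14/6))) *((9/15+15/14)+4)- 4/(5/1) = 1.46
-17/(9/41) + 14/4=-73.94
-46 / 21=-2.19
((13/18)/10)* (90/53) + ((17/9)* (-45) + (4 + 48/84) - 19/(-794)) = -11824495/147287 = -80.28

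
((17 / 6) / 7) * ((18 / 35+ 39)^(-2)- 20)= -650293435 / 80332938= -8.09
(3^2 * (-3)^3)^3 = -14348907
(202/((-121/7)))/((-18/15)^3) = 88375/13068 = 6.76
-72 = -72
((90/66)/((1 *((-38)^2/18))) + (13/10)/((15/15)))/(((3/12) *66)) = 52298/655215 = 0.08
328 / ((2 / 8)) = 1312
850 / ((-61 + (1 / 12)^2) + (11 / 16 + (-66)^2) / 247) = -15116400 / 771019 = -19.61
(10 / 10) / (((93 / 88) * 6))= 44 / 279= 0.16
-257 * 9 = -2313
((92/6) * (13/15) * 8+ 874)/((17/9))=44114/85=518.99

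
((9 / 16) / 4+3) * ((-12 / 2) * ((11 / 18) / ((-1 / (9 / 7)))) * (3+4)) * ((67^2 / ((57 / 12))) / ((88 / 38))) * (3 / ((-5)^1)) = -8120601 / 320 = -25376.88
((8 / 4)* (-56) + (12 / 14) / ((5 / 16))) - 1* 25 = -4699 / 35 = -134.26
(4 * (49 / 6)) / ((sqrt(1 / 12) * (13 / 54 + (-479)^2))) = 3528 * sqrt(3) / 12389827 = 0.00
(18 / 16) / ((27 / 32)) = 4 / 3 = 1.33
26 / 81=0.32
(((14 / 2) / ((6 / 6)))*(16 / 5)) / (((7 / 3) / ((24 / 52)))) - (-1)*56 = 3928 / 65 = 60.43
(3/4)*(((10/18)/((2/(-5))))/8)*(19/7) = -475/1344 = -0.35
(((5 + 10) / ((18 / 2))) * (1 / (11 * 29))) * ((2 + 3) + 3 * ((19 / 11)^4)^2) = 260112417640 / 205141449117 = 1.27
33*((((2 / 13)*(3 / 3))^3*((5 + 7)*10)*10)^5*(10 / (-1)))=-26907299020800000000000 / 51185893014090757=-525678.02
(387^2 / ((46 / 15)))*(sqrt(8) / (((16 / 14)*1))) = 15725745*sqrt(2) / 184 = 120867.18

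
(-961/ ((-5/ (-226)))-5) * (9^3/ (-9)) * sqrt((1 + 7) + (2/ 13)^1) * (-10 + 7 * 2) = 70376364 * sqrt(1378)/ 65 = 40191857.45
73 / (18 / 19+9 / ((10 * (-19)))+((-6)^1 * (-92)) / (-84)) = -5110 / 397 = -12.87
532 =532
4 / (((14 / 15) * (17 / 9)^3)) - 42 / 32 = -372291 / 550256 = -0.68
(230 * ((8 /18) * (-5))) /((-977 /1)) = 4600 /8793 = 0.52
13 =13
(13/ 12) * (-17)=-221/ 12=-18.42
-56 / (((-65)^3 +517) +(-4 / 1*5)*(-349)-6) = 4 / 19081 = 0.00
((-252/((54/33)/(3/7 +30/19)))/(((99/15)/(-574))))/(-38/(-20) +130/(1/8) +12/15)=5108600/198113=25.79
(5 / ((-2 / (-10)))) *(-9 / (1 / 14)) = -3150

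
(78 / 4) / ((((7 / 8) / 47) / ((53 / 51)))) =129532 / 119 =1088.50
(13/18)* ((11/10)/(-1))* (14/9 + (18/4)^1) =-15587/3240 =-4.81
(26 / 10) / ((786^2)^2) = 13 / 1908359488080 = 0.00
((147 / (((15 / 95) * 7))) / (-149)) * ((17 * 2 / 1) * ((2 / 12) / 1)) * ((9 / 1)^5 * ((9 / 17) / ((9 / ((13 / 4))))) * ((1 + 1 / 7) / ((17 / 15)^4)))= -39554.99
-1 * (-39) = 39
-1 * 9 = -9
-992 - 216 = -1208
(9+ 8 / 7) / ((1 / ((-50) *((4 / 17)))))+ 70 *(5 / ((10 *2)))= -24235 / 238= -101.83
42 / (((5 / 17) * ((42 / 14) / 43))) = 10234 / 5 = 2046.80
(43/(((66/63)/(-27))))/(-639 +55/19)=463239/265892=1.74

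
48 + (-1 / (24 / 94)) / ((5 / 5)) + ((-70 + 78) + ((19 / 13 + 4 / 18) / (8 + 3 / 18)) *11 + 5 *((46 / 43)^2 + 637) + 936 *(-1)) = 10878626051 / 4711252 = 2309.07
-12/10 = -1.20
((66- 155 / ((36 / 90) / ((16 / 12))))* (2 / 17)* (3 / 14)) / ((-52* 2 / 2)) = 26 / 119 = 0.22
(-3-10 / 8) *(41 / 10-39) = 5933 / 40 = 148.32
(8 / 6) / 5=0.27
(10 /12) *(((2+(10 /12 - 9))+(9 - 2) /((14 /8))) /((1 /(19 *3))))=-1235 /12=-102.92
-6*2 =-12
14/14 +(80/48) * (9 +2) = 58/3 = 19.33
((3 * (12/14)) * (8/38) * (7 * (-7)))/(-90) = 28/95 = 0.29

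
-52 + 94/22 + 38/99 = -4687/99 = -47.34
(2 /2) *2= 2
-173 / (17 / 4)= -692 / 17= -40.71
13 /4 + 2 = 21 /4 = 5.25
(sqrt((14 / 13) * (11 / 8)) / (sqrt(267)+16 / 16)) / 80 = -sqrt(1001) / 553280+sqrt(267267) / 553280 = 0.00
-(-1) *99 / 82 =99 / 82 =1.21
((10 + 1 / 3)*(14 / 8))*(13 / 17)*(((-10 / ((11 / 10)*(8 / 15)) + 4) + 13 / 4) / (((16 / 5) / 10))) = -423.30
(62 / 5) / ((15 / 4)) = 248 / 75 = 3.31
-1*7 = -7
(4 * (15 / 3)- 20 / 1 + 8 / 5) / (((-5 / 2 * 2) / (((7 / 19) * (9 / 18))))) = -28 / 475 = -0.06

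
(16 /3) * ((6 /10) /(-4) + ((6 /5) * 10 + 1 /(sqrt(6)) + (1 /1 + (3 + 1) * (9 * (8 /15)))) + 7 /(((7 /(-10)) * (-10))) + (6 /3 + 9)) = 8 * sqrt(6) /9 + 3524 /15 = 237.11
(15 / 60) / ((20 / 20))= 1 / 4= 0.25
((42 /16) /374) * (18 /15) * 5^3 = 1.05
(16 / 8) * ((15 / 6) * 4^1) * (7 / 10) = 14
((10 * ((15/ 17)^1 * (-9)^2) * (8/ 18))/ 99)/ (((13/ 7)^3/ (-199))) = -40954200/ 410839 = -99.68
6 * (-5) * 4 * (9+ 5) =-1680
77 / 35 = 2.20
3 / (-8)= -3 / 8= -0.38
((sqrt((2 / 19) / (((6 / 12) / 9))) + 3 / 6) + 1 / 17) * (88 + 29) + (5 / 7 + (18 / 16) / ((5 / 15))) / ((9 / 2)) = 283991 / 4284 + 702 * sqrt(19) / 19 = 227.34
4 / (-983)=-4 / 983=-0.00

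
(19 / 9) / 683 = 19 / 6147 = 0.00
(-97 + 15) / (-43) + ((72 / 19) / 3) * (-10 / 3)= -1882 / 817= -2.30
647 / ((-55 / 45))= -5823 / 11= -529.36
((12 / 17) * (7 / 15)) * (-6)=-1.98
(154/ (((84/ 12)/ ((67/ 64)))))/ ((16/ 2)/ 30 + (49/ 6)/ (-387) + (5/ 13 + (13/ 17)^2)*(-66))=-16073516745/ 44480123408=-0.36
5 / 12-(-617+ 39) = 6941 / 12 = 578.42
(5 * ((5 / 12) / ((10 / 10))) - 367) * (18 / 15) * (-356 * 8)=1247139.20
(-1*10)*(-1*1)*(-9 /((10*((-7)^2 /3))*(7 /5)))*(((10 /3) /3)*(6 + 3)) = -1350 /343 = -3.94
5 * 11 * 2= 110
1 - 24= -23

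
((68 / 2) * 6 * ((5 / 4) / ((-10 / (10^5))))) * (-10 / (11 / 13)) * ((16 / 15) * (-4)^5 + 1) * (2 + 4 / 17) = -808628600000 / 11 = -73511690909.09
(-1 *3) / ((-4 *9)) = 1 / 12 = 0.08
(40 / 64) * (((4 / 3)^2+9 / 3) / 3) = 215 / 216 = 1.00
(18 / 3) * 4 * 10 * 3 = 720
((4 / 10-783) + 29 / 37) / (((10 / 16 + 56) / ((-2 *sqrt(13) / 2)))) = 385696 *sqrt(13) / 27935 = 49.78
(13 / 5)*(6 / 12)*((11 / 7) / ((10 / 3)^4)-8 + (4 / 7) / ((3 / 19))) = -11925251 / 2100000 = -5.68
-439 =-439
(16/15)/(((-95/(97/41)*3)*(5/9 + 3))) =-97/38950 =-0.00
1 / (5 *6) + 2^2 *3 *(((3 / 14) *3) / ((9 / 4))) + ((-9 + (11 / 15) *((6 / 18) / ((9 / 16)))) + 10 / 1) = 27763 / 5670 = 4.90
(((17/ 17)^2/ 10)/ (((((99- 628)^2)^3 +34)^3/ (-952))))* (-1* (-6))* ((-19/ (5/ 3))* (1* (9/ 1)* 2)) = 418608/ 37587554022050772658768442837077590727721450853125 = 0.00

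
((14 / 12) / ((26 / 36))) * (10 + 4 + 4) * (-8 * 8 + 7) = -21546 / 13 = -1657.38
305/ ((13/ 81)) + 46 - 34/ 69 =1745465/ 897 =1945.89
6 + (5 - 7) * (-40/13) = 158/13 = 12.15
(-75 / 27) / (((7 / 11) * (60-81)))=275 / 1323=0.21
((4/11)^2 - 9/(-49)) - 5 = -27772/5929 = -4.68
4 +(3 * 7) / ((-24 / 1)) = 25 / 8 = 3.12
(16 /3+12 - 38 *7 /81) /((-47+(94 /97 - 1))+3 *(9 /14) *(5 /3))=-1545404 /4819743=-0.32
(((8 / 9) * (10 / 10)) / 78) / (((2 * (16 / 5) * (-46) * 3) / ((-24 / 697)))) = 5 / 11253762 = 0.00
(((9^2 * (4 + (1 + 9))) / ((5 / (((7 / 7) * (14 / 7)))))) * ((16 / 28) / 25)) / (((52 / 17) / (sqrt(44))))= 11016 * sqrt(11) / 1625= 22.48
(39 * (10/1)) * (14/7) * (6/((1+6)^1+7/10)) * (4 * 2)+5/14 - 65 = 738845/154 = 4797.69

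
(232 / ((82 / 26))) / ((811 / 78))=235248 / 33251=7.07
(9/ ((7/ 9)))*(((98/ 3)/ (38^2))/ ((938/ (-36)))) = -243/ 24187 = -0.01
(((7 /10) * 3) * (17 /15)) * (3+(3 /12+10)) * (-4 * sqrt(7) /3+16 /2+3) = 69377 /200 - 6307 * sqrt(7) /150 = 235.64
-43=-43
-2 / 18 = -1 / 9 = -0.11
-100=-100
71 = 71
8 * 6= 48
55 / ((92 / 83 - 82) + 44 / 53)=-48389 / 70438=-0.69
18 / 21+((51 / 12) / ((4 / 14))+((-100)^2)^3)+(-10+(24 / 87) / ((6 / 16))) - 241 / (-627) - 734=1018247999259583151 / 1018248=999999999272.85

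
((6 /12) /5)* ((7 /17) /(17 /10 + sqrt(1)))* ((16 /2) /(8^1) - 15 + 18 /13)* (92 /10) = -52808 /29835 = -1.77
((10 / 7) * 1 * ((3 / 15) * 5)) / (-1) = -10 / 7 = -1.43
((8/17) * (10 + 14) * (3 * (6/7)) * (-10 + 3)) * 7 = -24192/17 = -1423.06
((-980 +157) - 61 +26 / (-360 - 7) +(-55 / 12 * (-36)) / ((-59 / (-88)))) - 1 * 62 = -15156432 / 21653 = -699.97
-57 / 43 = -1.33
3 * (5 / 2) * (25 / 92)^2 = 9375 / 16928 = 0.55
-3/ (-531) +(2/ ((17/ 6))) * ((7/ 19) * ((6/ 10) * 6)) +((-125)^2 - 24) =4459893094/ 285855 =15601.94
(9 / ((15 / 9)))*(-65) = -351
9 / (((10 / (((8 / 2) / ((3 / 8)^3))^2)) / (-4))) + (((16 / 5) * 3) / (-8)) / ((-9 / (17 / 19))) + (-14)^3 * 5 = -264958034 / 7695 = -34432.49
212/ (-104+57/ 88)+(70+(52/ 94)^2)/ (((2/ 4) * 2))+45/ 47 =1390532891/ 20090855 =69.21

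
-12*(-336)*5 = 20160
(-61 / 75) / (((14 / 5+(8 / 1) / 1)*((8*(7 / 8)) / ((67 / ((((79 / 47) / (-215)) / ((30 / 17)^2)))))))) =412991350 / 1438353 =287.13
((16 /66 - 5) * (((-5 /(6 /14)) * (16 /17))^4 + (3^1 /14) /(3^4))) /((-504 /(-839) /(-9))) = 181360137330030049 /175029280272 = 1036170.27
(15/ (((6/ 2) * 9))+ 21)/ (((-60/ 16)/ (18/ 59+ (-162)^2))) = -133507696/ 885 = -150856.15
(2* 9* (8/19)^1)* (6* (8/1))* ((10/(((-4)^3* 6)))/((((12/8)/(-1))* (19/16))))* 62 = 119040/361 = 329.75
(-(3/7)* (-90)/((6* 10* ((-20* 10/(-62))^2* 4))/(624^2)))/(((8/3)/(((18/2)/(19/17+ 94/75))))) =8560.38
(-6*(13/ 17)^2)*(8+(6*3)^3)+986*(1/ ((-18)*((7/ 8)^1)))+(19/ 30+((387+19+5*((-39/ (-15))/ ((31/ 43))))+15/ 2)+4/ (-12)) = -56783990542/ 2822085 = -20121.29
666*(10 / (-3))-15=-2235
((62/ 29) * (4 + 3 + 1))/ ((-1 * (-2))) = 248/ 29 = 8.55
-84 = -84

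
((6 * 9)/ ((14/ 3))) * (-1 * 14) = -162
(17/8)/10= 0.21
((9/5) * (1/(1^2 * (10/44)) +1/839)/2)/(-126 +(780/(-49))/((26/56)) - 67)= -31437/1803850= -0.02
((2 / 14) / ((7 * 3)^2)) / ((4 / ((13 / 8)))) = 13 / 98784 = 0.00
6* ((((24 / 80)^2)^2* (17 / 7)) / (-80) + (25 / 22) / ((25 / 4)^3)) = 814719 / 30800000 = 0.03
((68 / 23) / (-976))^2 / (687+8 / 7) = 2023 / 151709218448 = 0.00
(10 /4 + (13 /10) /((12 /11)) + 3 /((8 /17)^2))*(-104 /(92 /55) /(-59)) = 2366507 /130272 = 18.17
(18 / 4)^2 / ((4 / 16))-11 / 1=70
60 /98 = 30 /49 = 0.61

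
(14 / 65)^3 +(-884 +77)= -221619631 / 274625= -806.99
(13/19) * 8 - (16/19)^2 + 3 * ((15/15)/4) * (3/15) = 35483/7220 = 4.91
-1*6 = -6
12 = 12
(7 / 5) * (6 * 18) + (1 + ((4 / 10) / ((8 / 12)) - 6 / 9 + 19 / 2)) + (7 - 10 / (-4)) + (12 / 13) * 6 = 176.67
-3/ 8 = -0.38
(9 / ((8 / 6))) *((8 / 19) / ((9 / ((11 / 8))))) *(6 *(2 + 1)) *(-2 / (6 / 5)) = -495 / 38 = -13.03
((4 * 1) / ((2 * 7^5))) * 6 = 12 / 16807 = 0.00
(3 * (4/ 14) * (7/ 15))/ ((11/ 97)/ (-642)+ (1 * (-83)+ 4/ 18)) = -373644/ 77323715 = -0.00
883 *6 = 5298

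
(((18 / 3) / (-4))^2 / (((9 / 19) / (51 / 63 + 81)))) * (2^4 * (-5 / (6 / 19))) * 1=-6201980 / 63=-98444.13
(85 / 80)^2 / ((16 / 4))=289 / 1024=0.28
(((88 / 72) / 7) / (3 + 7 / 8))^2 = 7744 / 3814209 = 0.00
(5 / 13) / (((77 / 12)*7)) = 60 / 7007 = 0.01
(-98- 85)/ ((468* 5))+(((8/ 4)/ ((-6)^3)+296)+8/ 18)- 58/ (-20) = 525196/ 1755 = 299.26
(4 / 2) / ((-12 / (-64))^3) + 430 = 19802 / 27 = 733.41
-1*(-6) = 6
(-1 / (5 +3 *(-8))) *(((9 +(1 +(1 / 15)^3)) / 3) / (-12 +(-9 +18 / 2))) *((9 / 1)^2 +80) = -5433911 / 2308500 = -2.35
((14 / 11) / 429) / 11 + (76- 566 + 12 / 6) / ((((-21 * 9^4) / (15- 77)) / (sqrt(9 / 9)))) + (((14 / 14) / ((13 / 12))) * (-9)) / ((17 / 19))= -385198022602 / 40528418931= -9.50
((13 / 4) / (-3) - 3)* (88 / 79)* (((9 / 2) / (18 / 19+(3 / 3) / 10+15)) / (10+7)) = -307230 / 4094807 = -0.08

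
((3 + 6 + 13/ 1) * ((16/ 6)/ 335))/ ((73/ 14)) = 2464/ 73365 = 0.03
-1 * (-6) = 6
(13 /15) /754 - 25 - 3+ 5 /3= -22909 /870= -26.33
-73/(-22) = 73/22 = 3.32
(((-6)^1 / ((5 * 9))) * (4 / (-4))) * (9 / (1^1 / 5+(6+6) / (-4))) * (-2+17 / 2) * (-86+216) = -2535 / 7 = -362.14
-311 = -311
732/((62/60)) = 708.39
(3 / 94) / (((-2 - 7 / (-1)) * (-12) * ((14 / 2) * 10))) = -1 / 131600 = -0.00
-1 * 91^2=-8281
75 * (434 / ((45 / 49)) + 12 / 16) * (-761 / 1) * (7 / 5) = -453855073 / 12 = -37821256.08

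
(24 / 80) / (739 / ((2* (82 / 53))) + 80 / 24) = 0.00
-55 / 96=-0.57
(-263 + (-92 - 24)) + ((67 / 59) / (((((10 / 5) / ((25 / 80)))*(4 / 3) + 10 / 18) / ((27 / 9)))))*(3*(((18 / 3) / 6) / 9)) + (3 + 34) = -8249787 / 24131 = -341.88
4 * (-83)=-332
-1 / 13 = -0.08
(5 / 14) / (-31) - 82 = -35593 / 434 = -82.01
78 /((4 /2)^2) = 39 /2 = 19.50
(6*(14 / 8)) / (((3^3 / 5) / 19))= 665 / 18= 36.94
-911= -911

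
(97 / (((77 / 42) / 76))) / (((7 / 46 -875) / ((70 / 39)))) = -6782240 / 822107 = -8.25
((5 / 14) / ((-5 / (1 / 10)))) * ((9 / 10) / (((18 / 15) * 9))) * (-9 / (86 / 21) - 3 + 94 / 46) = 6239 / 3323040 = 0.00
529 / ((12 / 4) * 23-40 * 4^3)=-529 / 2491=-0.21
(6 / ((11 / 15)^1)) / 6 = 15 / 11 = 1.36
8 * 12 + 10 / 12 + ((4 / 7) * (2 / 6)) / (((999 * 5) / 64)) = 20315177 / 209790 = 96.84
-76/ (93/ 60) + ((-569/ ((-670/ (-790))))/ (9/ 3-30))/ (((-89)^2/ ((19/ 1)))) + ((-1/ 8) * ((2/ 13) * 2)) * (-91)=-45.47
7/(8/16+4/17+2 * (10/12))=102/35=2.91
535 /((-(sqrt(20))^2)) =-26.75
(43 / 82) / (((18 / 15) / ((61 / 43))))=0.62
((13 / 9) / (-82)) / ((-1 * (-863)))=-13 / 636894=-0.00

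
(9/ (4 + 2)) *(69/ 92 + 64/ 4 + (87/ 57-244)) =-338.59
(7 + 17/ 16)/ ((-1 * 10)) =-129/ 160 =-0.81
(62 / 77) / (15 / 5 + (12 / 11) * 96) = 62 / 8295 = 0.01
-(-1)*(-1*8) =-8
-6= -6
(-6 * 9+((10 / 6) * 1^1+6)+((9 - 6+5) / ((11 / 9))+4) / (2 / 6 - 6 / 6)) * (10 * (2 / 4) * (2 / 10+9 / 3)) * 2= -65632 / 33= -1988.85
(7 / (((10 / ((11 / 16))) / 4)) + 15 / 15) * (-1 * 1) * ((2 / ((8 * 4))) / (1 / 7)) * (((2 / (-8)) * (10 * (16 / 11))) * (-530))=-217035 / 88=-2466.31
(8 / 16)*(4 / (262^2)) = 1 / 34322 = 0.00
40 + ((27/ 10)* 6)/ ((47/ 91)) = 16771/ 235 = 71.37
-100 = -100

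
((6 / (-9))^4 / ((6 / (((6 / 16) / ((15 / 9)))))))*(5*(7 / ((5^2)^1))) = 0.01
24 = 24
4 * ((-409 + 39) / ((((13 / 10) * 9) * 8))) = -15.81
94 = 94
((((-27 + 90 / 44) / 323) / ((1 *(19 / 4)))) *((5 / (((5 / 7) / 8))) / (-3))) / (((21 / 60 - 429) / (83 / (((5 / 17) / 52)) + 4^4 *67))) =-13046277888 / 578737511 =-22.54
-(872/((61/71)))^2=-3833095744/3721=-1030125.17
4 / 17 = 0.24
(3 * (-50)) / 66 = -25 / 11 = -2.27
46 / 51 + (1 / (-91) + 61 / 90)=218417 / 139230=1.57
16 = 16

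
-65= -65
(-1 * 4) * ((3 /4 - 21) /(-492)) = -27 /164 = -0.16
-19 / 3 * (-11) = 209 / 3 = 69.67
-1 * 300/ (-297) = 100/ 99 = 1.01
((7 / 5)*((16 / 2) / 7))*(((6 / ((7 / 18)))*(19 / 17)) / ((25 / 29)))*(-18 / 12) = -714096 / 14875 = -48.01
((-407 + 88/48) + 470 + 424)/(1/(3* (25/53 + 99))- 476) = -7731388/7528363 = -1.03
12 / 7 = 1.71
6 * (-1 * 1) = -6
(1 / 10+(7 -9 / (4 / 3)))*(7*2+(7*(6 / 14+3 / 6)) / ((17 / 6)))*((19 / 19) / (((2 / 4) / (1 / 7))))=277 / 170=1.63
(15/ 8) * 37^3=759795/ 8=94974.38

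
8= 8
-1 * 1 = -1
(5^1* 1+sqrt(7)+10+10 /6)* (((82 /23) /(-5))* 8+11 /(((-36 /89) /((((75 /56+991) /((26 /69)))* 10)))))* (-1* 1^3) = 719498749841* sqrt(7) /1004640+3597493749205 /301392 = 13831084.36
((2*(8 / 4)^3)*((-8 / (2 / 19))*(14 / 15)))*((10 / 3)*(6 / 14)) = -4864 / 3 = -1621.33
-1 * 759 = -759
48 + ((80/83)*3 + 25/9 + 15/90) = 80431/1494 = 53.84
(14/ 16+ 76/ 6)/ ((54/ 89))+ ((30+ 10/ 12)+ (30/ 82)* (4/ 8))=2834005/ 53136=53.33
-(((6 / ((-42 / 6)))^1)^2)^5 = -60466176 / 282475249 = -0.21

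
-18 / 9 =-2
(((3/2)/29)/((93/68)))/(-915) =-34/822585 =-0.00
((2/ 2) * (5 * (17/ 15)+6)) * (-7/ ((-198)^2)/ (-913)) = 245/ 107379756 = 0.00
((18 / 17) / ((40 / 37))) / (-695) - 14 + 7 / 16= -12820607 / 945200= -13.56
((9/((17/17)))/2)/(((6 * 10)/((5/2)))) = 3/16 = 0.19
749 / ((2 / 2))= 749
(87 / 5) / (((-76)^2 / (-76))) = -87 / 380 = -0.23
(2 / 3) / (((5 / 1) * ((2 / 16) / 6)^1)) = 32 / 5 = 6.40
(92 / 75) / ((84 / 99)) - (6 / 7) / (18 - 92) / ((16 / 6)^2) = 599779 / 414400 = 1.45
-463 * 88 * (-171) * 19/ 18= 7354292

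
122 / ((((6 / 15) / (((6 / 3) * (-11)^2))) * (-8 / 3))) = -110715 / 4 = -27678.75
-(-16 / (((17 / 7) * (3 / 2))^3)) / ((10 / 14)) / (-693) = -43904 / 65662245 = -0.00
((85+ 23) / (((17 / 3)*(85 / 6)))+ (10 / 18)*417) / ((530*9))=1010107 / 20677950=0.05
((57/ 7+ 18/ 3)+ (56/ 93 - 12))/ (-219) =-1787/ 142569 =-0.01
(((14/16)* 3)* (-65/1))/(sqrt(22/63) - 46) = 4095* sqrt(154)/1066288 + 1977885/533144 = 3.76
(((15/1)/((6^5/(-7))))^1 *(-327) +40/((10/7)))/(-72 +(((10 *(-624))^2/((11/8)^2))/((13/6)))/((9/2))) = 3388847/220822578432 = 0.00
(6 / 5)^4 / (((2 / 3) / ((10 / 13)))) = 3888 / 1625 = 2.39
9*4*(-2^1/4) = -18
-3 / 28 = -0.11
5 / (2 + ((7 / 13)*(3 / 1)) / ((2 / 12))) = 65 / 152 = 0.43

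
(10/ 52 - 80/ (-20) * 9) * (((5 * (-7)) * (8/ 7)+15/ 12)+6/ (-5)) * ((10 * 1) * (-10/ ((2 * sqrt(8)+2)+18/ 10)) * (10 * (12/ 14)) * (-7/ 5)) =2142798150/ 5707 - 2255577000 * sqrt(2)/ 5707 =-183471.08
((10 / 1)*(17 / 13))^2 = 28900 / 169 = 171.01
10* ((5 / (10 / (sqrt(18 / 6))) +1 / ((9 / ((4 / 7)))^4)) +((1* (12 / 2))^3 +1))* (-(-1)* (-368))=-12579685478240 / 15752961 - 1840* sqrt(3)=-801747.03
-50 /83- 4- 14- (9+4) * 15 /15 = -2623 /83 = -31.60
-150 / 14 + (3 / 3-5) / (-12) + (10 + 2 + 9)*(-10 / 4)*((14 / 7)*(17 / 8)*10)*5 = -937997 / 84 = -11166.63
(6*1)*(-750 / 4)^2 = 421875 / 2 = 210937.50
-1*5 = -5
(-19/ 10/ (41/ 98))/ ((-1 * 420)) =133/ 12300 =0.01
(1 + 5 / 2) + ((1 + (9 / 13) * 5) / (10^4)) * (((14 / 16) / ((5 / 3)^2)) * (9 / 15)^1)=227505481 / 65000000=3.50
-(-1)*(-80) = -80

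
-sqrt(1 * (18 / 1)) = -3 * sqrt(2) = -4.24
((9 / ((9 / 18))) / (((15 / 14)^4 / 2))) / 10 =76832 / 28125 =2.73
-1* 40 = -40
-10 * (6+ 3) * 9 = -810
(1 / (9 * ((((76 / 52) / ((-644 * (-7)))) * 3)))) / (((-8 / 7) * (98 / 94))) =-98371 / 1026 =-95.88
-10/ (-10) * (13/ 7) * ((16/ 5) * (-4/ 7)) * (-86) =71552/ 245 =292.05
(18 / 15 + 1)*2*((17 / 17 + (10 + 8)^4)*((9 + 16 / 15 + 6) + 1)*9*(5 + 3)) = 14189531136 / 25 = 567581245.44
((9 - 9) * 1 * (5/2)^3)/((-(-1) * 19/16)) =0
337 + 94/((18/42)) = 1669/3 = 556.33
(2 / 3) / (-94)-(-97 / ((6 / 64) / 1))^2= -452836355 / 423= -1070535.12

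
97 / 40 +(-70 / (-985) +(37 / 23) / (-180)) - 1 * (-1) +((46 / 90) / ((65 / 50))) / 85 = 419576591 / 120162120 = 3.49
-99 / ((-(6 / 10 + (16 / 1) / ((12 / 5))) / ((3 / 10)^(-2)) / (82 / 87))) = 451000 / 3161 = 142.68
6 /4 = 1.50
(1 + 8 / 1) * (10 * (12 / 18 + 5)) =510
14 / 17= 0.82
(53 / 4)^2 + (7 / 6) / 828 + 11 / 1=1853699 / 9936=186.56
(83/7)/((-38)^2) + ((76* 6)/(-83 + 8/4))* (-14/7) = 3075073/272916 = 11.27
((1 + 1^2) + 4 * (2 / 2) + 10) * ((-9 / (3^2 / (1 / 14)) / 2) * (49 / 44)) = -7 / 11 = -0.64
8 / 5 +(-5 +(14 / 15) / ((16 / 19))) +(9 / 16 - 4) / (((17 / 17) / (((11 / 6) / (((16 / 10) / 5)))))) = -16885 / 768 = -21.99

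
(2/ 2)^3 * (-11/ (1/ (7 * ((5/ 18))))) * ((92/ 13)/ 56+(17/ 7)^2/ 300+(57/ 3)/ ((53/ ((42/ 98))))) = -6.41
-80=-80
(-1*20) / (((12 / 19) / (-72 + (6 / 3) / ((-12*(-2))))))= 81985 / 36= 2277.36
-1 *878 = -878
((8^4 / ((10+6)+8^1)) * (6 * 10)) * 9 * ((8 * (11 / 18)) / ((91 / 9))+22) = 188559360 / 91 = 2072080.88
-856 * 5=-4280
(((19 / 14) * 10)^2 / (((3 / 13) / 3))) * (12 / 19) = 1512.24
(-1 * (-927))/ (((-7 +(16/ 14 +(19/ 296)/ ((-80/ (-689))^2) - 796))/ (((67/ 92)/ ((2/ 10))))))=-1029518784000/ 243112974061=-4.23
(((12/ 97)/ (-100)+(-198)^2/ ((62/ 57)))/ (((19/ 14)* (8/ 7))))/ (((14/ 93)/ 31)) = 1763875618407/ 368600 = 4785338.09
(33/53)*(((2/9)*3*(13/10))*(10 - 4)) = 858/265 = 3.24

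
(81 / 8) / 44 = 81 / 352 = 0.23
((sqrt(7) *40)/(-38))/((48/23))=-115 *sqrt(7)/228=-1.33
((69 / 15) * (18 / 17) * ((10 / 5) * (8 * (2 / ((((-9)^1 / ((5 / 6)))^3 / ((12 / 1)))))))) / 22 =-9200 / 136323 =-0.07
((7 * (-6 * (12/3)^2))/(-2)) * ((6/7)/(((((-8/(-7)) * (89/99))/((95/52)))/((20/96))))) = 987525/9256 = 106.69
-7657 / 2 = -3828.50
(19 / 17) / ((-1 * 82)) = -0.01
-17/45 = -0.38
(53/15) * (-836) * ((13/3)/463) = -576004/20835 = -27.65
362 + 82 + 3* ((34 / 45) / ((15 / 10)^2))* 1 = 60076 / 135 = 445.01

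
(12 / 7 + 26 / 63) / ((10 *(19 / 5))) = 67 / 1197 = 0.06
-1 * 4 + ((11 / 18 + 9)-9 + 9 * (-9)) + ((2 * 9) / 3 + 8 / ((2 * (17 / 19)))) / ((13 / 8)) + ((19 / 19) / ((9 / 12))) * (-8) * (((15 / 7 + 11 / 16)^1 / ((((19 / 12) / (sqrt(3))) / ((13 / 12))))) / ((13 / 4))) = -310067 / 3978-2536 * sqrt(3) / 399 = -88.95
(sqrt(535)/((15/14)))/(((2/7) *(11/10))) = 98 *sqrt(535)/33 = 68.69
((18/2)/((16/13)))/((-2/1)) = -3.66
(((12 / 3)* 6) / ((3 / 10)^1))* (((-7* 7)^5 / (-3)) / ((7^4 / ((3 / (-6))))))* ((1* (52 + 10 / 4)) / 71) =-256474820 / 213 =-1204107.14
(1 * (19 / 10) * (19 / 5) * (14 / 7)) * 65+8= 4733 / 5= 946.60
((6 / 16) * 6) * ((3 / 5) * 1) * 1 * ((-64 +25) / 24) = -351 / 160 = -2.19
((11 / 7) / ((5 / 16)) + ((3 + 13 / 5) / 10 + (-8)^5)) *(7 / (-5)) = 5733422 / 125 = 45867.38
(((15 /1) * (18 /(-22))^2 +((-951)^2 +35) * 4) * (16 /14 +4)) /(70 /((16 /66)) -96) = 21011915472 /217679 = 96527.07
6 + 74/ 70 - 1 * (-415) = 14772/ 35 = 422.06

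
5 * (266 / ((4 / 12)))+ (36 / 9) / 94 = 187532 / 47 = 3990.04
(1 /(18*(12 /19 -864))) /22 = -19 /6495984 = -0.00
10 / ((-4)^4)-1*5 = -635 / 128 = -4.96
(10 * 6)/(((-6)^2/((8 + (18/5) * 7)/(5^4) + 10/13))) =11136/8125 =1.37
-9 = -9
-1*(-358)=358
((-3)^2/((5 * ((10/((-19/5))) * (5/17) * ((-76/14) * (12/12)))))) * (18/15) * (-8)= -12852/3125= -4.11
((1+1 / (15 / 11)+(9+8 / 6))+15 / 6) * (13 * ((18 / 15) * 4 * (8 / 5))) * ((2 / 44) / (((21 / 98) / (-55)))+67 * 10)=14361568 / 15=957437.87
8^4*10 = 40960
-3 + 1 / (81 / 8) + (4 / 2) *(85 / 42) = 650 / 567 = 1.15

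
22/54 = 11/27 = 0.41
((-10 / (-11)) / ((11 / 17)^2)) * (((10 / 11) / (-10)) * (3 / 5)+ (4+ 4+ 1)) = 284376 / 14641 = 19.42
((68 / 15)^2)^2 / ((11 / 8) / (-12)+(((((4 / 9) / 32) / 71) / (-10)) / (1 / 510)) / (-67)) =-3254758580224 / 881870625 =-3690.74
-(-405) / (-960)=-27 / 64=-0.42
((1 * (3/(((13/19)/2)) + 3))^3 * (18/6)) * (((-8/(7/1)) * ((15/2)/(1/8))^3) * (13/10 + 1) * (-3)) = 128111576659200/15379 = 8330293039.81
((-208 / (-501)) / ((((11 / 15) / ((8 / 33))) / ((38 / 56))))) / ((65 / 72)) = 14592 / 141449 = 0.10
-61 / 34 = -1.79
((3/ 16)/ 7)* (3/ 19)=9/ 2128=0.00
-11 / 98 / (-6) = 0.02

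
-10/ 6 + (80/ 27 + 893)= 894.30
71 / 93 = 0.76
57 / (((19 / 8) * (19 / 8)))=192 / 19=10.11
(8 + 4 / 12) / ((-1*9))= -25 / 27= -0.93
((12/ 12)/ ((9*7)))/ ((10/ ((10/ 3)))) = 1/ 189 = 0.01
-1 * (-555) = 555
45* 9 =405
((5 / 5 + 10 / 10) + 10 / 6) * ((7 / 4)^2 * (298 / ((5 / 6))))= 80311 / 20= 4015.55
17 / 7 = 2.43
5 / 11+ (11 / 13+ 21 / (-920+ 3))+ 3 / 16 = 439191 / 299728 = 1.47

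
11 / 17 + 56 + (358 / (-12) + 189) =22013 / 102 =215.81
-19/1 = -19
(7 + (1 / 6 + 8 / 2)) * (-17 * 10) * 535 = -3046825 / 3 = -1015608.33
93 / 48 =31 / 16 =1.94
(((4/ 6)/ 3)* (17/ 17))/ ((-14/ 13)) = -13/ 63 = -0.21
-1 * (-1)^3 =1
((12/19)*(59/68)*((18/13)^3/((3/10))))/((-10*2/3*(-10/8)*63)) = 229392/24837085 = 0.01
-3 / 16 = -0.19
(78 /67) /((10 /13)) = 507 /335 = 1.51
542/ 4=271/ 2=135.50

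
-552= -552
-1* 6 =-6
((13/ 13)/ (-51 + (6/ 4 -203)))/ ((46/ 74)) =-74/ 11615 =-0.01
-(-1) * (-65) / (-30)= 13 / 6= 2.17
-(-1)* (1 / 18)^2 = 1 / 324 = 0.00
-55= -55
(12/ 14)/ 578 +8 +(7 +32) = 47.00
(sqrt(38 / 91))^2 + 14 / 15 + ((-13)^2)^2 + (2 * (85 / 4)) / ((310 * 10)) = 9668931673 / 338520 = 28562.36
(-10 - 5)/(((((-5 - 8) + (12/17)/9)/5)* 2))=3825/1318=2.90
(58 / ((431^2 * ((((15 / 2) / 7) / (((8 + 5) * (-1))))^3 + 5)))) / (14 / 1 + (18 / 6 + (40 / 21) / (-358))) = 1314360452496 / 357664125855889795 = 0.00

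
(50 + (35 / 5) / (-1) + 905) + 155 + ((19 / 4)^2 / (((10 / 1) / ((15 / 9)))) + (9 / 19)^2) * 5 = 38916053 / 34656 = 1122.92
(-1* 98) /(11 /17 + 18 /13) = -21658 /449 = -48.24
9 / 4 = 2.25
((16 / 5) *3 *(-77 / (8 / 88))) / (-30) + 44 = 7876 / 25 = 315.04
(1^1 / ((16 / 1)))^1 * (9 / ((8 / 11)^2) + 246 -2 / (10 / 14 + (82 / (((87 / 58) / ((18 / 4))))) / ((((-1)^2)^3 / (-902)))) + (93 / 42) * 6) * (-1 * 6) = -576793768227 / 5566808576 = -103.61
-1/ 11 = -0.09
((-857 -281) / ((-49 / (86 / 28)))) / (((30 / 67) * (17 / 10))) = 1639289 / 17493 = 93.71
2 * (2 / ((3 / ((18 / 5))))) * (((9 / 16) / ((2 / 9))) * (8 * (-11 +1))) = -972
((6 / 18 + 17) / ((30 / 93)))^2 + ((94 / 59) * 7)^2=3011.65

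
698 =698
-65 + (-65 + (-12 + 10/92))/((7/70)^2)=-178345/23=-7754.13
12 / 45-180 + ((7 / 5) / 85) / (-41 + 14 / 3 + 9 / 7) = -168662201 / 938400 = -179.73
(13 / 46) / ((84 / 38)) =247 / 1932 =0.13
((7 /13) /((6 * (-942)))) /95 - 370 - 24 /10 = -519886787 /1396044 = -372.40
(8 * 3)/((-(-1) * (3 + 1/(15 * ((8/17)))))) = 2880/377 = 7.64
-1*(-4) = 4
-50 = -50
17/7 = 2.43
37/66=0.56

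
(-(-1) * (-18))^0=1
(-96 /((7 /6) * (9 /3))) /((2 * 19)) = -96 /133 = -0.72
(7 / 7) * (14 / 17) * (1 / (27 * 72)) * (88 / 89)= 154 / 367659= 0.00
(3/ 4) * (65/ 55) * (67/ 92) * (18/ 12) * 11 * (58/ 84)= 75777/ 10304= 7.35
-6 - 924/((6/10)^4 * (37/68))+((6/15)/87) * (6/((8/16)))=-1898911138/144855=-13109.05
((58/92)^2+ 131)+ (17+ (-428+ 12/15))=-2949731/10580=-278.80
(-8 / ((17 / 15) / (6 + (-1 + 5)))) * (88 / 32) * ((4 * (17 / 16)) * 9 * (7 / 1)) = -51975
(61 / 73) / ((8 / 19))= 1159 / 584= 1.98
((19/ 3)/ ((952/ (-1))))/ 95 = -1/ 14280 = -0.00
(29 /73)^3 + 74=28811647 /389017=74.06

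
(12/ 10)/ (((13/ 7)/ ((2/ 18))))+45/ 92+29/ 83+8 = 13267649/ 1489020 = 8.91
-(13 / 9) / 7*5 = -65 / 63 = -1.03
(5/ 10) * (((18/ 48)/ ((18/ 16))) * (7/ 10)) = 7/ 60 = 0.12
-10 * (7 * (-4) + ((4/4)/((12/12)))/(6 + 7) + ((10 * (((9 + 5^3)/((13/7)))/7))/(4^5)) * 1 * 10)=223945/832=269.16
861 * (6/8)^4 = 69741/256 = 272.43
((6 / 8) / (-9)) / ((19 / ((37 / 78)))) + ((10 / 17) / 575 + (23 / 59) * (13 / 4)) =2596717817 / 2051295480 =1.27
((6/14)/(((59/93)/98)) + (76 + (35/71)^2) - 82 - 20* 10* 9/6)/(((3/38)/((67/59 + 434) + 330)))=-122220886537162/52643163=-2321685.85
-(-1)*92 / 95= 92 / 95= 0.97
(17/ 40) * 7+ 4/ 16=3.22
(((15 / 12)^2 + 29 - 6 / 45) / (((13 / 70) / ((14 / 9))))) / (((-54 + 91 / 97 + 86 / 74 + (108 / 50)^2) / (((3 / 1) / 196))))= -16381541875 / 198342099072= -0.08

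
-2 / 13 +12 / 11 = 134 / 143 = 0.94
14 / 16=7 / 8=0.88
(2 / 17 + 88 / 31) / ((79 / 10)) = 15580 / 41633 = 0.37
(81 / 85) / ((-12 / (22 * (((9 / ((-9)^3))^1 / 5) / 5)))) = 11 / 12750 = 0.00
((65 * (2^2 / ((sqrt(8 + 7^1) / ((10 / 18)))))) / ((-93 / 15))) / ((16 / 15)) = -1625 * sqrt(15) / 1116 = -5.64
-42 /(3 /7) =-98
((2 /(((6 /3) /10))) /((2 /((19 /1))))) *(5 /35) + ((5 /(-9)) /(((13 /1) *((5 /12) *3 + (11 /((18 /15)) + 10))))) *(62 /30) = 388901 /28665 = 13.57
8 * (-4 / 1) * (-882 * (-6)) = -169344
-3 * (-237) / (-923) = -711 / 923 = -0.77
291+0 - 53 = 238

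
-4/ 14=-2/ 7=-0.29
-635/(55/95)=-12065/11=-1096.82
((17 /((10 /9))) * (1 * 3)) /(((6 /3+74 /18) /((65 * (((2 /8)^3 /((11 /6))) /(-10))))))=-161109 /387200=-0.42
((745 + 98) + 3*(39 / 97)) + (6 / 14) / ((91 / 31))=52171677 / 61789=844.35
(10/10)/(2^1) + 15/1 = 31/2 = 15.50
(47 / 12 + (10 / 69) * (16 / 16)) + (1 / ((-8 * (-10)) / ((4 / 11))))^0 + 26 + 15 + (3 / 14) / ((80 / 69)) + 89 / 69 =3673603 / 77280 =47.54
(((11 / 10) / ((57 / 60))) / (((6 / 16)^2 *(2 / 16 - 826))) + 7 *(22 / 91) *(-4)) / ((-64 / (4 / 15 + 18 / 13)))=2003817431 / 11456141580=0.17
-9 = -9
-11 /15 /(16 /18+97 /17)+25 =125564 /5045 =24.89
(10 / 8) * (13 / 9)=1.81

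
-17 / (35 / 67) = -1139 / 35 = -32.54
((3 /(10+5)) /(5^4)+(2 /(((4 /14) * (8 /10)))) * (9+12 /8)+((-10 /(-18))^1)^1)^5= 3890432863781350734852873358318589507 /576650390625000000000000000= 6746605789.28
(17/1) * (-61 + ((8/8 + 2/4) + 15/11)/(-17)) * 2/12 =-22877/132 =-173.31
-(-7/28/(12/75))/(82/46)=575/656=0.88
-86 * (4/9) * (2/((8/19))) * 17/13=-27778/117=-237.42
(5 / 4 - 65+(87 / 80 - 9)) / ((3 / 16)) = -1911 / 5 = -382.20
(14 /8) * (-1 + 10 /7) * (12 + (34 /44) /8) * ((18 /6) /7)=19161 /4928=3.89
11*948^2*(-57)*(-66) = 37190168928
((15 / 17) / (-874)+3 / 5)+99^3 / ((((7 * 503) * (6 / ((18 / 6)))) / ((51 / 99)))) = 9361823187 / 130787545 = 71.58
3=3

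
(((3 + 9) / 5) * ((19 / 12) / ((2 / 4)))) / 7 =1.09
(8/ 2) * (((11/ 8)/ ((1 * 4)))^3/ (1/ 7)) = 9317/ 8192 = 1.14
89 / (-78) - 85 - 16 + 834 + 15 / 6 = 28640 / 39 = 734.36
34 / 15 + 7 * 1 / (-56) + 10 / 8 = 407 / 120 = 3.39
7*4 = 28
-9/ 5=-1.80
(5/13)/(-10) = -1/26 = -0.04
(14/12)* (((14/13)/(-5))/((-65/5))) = 0.02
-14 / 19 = -0.74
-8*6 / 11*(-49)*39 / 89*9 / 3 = 275184 / 979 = 281.09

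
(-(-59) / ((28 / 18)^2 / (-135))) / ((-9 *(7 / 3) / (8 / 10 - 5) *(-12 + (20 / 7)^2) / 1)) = 129033 / 752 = 171.59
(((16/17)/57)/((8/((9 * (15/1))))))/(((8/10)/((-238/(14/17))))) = -3825/38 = -100.66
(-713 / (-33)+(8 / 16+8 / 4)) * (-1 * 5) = -7955 / 66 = -120.53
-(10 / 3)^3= -1000 / 27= -37.04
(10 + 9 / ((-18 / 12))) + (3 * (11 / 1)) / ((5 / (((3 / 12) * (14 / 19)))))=991 / 190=5.22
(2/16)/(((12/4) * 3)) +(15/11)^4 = 3659641/1054152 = 3.47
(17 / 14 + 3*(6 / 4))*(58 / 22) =1160 / 77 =15.06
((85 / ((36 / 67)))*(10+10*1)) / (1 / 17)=484075 / 9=53786.11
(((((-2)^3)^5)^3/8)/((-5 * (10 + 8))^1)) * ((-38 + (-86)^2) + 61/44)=178018079362514944/495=359632483560636.25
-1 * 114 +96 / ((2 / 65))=3006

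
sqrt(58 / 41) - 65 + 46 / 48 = -1537 / 24 + sqrt(2378) / 41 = -62.85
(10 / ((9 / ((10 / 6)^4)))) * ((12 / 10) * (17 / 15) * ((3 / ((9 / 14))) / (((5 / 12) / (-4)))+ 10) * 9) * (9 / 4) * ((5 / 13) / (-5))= 24650 / 39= 632.05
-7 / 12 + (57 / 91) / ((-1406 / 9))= -23731 / 40404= -0.59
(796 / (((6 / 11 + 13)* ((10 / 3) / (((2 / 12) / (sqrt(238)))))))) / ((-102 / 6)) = -2189* sqrt(238) / 3014270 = -0.01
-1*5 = -5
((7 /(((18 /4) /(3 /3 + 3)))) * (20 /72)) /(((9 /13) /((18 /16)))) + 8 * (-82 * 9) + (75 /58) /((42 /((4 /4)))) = -388131133 /65772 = -5901.16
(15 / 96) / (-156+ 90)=-0.00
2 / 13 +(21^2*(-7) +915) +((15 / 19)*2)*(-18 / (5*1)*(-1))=-535042 / 247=-2166.16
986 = 986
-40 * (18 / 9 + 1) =-120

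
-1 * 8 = -8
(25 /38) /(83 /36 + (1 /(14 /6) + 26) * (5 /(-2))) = -3150 /305311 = -0.01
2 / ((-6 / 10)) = -10 / 3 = -3.33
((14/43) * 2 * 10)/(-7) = -40/43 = -0.93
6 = 6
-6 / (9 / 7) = -14 / 3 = -4.67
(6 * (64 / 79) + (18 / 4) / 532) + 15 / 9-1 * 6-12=-2890883 / 252168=-11.46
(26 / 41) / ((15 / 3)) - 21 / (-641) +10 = 10.16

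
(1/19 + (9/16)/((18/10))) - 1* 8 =-2321/304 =-7.63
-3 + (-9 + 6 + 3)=-3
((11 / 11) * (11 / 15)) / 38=11 / 570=0.02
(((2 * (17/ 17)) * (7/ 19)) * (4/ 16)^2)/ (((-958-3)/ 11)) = -77/ 146072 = -0.00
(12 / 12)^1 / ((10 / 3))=3 / 10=0.30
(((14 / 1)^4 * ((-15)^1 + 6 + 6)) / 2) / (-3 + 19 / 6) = -345744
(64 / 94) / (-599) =-0.00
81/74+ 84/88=2.05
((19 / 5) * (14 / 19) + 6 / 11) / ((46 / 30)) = 24 / 11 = 2.18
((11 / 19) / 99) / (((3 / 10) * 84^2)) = 5 / 1809864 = 0.00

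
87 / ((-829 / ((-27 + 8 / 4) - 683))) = 61596 / 829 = 74.30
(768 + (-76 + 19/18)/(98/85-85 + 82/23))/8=2172327919/22600944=96.12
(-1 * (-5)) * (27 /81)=5 /3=1.67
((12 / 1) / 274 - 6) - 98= -103.96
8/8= 1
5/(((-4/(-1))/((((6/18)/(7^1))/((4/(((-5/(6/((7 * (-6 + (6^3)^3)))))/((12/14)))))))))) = -293932625/288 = -1020599.39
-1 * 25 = -25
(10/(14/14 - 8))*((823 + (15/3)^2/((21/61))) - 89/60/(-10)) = -3762223/2940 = -1279.67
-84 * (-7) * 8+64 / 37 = 174112 / 37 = 4705.73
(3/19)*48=144/19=7.58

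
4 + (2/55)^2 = 12104/3025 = 4.00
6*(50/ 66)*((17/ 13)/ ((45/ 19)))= 3230/ 1287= 2.51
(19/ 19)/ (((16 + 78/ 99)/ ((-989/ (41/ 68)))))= -1109658/ 11357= -97.71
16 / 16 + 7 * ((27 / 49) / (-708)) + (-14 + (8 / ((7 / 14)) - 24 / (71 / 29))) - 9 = -1854183 / 117292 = -15.81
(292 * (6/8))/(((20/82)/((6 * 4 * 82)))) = 8835336/5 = 1767067.20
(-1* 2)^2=4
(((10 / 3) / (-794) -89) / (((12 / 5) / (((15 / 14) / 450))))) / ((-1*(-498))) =-26501 / 149465736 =-0.00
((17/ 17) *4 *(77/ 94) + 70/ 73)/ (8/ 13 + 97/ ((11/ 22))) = 94458/ 4340215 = 0.02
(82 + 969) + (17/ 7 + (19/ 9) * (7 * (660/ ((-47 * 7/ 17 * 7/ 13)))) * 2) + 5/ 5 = -806839/ 987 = -817.47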